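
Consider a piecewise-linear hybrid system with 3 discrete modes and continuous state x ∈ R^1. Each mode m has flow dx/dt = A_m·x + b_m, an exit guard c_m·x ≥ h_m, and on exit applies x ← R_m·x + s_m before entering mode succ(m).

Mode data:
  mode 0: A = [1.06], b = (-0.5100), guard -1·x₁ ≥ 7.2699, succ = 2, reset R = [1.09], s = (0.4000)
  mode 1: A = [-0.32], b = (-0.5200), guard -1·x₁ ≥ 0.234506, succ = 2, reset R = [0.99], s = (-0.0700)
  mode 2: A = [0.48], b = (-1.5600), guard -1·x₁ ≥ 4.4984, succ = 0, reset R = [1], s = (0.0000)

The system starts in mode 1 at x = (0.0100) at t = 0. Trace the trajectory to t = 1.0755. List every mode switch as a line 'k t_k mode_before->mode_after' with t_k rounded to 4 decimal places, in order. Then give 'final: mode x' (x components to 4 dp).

1 0.5062 1->2
final: 2 -1.4184

Mode 1: guard c·x = 0.2345 hit at Δt = 0.5062 (t = 0.5062), x⁻ = (-0.2345) → reset → x⁺ = (-0.3022), jump to mode 2
Mode 2: flow for 0.5693 to horizon, guard not reached → x = (-1.4184)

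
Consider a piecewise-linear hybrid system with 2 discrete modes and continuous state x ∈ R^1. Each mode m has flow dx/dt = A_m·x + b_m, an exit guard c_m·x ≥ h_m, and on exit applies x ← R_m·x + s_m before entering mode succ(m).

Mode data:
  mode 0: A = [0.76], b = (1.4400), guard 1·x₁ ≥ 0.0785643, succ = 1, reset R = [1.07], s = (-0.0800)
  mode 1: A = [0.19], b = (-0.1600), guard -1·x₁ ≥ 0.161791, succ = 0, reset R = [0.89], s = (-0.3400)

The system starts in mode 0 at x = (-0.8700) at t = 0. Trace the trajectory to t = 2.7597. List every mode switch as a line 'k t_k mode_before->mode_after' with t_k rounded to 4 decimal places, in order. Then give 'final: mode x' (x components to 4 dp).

1 0.8622 0->1
2 1.8126 1->0
3 2.2542 0->1
final: 1 -0.0804

Mode 0: guard c·x = 0.0786 hit at Δt = 0.8622 (t = 0.8622), x⁻ = (0.0786) → reset → x⁺ = (0.0041), jump to mode 1
Mode 1: guard c·x = 0.1618 hit at Δt = 0.9504 (t = 1.8126), x⁻ = (-0.1618) → reset → x⁺ = (-0.4840), jump to mode 0
Mode 0: guard c·x = 0.0786 hit at Δt = 0.4416 (t = 2.2542), x⁻ = (0.0786) → reset → x⁺ = (0.0041), jump to mode 1
Mode 1: flow for 0.5055 to horizon, guard not reached → x = (-0.0804)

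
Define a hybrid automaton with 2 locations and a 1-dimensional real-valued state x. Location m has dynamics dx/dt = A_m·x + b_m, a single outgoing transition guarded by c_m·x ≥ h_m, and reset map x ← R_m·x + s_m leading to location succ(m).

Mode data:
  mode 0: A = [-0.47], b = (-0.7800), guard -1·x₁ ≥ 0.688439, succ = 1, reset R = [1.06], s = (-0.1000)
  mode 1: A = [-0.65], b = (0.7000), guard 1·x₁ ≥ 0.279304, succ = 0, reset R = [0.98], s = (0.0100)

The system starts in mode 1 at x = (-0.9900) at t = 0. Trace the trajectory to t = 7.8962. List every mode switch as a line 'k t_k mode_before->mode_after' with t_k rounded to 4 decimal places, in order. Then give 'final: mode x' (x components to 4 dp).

Mode 1: guard c·x = 0.2793 hit at Δt = 1.4649 (t = 1.4649), x⁻ = (0.2793) → reset → x⁺ = (0.2837), jump to mode 0
Mode 0: guard c·x = 0.6884 hit at Δt = 1.4759 (t = 2.9408), x⁻ = (-0.6884) → reset → x⁺ = (-0.8297), jump to mode 1
Mode 1: guard c·x = 0.2793 hit at Δt = 1.3407 (t = 4.2815), x⁻ = (0.2793) → reset → x⁺ = (0.2837), jump to mode 0
Mode 0: guard c·x = 0.6884 hit at Δt = 1.4759 (t = 5.7574), x⁻ = (-0.6884) → reset → x⁺ = (-0.8297), jump to mode 1
Mode 1: guard c·x = 0.2793 hit at Δt = 1.3407 (t = 7.0982), x⁻ = (0.2793) → reset → x⁺ = (0.2837), jump to mode 0
Mode 0: flow for 0.7980 to horizon, guard not reached → x = (-0.3241)

1 1.4649 1->0
2 2.9408 0->1
3 4.2815 1->0
4 5.7574 0->1
5 7.0982 1->0
final: 0 -0.3241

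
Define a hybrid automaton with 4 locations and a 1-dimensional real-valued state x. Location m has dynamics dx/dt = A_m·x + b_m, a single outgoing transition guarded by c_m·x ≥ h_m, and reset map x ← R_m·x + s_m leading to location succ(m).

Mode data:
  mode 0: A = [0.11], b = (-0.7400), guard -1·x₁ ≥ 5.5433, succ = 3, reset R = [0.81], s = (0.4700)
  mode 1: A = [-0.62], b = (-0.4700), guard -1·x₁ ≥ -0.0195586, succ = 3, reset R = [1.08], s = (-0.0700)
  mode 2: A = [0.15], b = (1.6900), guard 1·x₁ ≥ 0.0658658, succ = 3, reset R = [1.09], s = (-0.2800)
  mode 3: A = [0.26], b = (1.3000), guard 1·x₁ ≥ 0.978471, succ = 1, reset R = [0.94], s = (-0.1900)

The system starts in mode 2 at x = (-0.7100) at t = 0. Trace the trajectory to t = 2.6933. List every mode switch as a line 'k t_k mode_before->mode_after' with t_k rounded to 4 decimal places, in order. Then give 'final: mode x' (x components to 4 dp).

1 0.4728 2->3
2 1.3238 3->1
3 2.3703 1->3
final: 3 0.3849

Mode 2: guard c·x = 0.0659 hit at Δt = 0.4728 (t = 0.4728), x⁻ = (0.0659) → reset → x⁺ = (-0.2082), jump to mode 3
Mode 3: guard c·x = 0.9785 hit at Δt = 0.8510 (t = 1.3238), x⁻ = (0.9785) → reset → x⁺ = (0.7298), jump to mode 1
Mode 1: guard c·x = -0.0196 hit at Δt = 1.0465 (t = 2.3703), x⁻ = (0.0196) → reset → x⁺ = (-0.0489), jump to mode 3
Mode 3: flow for 0.3230 to horizon, guard not reached → x = (0.3849)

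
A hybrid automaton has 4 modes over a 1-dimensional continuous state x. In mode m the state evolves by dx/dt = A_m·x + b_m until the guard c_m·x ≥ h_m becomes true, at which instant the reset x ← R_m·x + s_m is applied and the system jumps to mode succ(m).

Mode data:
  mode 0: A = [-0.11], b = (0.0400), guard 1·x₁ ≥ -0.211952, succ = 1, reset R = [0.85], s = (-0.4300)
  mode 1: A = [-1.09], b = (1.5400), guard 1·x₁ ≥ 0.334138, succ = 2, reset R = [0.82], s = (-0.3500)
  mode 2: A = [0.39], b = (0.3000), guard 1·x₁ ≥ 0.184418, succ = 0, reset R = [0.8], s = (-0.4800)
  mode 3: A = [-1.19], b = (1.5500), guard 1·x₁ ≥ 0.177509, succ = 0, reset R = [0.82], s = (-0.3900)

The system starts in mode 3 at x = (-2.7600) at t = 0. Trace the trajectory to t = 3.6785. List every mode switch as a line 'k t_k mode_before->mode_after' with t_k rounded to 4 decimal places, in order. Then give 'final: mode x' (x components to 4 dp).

Mode 3: guard c·x = 0.1775 hit at Δt = 1.0790 (t = 1.0790), x⁻ = (0.1775) → reset → x⁺ = (-0.2444), jump to mode 0
Mode 0: guard c·x = -0.2120 hit at Δt = 0.4992 (t = 1.5782), x⁻ = (-0.2120) → reset → x⁺ = (-0.6102), jump to mode 1
Mode 1: guard c·x = 0.3341 hit at Δt = 0.5769 (t = 2.1551), x⁻ = (0.3341) → reset → x⁺ = (-0.0760), jump to mode 2
Mode 2: guard c·x = 0.1844 hit at Δt = 0.8178 (t = 2.9729), x⁻ = (0.1844) → reset → x⁺ = (-0.3325), jump to mode 0
Mode 0: flow for 0.7056 to horizon, guard not reached → x = (-0.2805)

1 1.0790 3->0
2 1.5782 0->1
3 2.1551 1->2
4 2.9729 2->0
final: 0 -0.2805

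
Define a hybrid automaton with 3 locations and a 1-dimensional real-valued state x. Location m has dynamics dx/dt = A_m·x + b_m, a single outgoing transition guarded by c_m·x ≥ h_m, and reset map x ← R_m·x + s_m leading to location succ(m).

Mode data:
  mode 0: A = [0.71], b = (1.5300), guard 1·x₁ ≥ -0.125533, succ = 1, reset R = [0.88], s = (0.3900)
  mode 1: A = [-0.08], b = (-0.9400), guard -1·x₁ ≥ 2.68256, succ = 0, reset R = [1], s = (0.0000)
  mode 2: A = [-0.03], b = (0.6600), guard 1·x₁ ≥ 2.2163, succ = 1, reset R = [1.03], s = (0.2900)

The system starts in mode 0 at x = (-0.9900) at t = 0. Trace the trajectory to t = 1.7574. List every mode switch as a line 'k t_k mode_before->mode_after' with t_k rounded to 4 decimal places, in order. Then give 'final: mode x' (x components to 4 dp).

Mode 0: guard c·x = -0.1255 hit at Δt = 0.7818 (t = 0.7818), x⁻ = (-0.1255) → reset → x⁺ = (0.2795), jump to mode 1
Mode 1: flow for 0.9756 to horizon, guard not reached → x = (-0.6236)

1 0.7818 0->1
final: 1 -0.6236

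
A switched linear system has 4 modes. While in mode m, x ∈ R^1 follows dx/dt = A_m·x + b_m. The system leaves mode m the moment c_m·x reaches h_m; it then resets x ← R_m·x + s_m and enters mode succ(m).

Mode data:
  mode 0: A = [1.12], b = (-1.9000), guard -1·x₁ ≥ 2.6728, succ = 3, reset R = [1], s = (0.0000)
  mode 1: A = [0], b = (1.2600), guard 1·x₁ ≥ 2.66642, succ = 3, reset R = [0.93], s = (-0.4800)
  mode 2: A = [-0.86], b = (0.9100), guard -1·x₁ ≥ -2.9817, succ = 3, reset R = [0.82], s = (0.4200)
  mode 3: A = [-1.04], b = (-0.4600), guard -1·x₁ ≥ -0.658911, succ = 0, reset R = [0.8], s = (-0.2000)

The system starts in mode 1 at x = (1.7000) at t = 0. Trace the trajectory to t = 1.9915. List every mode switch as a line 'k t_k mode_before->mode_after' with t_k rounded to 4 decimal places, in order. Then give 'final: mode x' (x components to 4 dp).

1 0.7670 1->3
2 1.5328 3->0
final: 0 -0.5924

Mode 1: guard c·x = 2.6664 hit at Δt = 0.7670 (t = 0.7670), x⁻ = (2.6664) → reset → x⁺ = (1.9998), jump to mode 3
Mode 3: guard c·x = -0.6589 hit at Δt = 0.7658 (t = 1.5328), x⁻ = (0.6589) → reset → x⁺ = (0.3271), jump to mode 0
Mode 0: flow for 0.4587 to horizon, guard not reached → x = (-0.5924)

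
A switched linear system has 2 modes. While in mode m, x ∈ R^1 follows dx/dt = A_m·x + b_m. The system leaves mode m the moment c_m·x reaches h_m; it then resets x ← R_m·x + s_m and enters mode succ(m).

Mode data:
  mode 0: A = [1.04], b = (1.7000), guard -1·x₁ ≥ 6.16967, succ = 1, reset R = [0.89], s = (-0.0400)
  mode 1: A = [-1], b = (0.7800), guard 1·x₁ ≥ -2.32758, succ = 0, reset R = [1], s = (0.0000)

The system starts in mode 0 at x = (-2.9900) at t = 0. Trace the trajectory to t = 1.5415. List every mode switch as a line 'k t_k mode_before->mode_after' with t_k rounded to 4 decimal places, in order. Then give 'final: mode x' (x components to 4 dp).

1 1.1613 0->1
final: 1 -3.5350

Mode 0: guard c·x = 6.1697 hit at Δt = 1.1613 (t = 1.1613), x⁻ = (-6.1697) → reset → x⁺ = (-5.5310), jump to mode 1
Mode 1: flow for 0.3802 to horizon, guard not reached → x = (-3.5350)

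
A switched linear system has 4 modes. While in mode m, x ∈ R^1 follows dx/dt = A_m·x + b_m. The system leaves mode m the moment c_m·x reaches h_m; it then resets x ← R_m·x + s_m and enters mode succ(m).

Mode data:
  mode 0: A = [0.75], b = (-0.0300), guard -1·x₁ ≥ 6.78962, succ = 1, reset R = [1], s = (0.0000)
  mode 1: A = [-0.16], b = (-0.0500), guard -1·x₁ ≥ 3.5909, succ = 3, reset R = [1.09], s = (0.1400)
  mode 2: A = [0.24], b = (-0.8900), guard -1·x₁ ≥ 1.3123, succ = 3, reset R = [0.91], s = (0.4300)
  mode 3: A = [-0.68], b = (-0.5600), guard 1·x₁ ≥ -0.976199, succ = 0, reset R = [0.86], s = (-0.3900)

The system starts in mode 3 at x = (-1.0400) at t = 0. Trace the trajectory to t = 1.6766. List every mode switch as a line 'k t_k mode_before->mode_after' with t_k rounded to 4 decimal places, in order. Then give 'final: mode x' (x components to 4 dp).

1 0.5135 3->0
final: 0 -2.9973

Mode 3: guard c·x = -0.9762 hit at Δt = 0.5135 (t = 0.5135), x⁻ = (-0.9762) → reset → x⁺ = (-1.2295), jump to mode 0
Mode 0: flow for 1.1631 to horizon, guard not reached → x = (-2.9973)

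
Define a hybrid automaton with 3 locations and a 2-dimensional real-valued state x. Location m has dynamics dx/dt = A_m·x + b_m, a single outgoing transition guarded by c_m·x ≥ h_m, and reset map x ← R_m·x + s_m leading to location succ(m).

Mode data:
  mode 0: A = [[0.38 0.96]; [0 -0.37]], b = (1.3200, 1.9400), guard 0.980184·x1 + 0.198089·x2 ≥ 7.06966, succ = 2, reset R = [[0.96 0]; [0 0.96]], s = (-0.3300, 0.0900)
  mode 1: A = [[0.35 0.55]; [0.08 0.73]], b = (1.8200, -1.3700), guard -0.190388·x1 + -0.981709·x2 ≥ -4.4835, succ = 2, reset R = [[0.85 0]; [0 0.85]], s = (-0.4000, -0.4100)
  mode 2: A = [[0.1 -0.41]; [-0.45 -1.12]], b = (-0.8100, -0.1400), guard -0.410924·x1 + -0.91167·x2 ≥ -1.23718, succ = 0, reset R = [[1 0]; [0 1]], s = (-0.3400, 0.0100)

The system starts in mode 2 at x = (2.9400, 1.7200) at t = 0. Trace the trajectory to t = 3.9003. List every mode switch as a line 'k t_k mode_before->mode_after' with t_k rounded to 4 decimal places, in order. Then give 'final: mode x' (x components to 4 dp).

1 0.6124 2->0
2 1.7880 0->2
3 2.9927 2->0
4 3.5281 0->2
final: 2 6.6474 -0.9753

Mode 2: guard c·x = -1.2372 hit at Δt = 0.6124 (t = 0.6124), x⁻ = (2.3769, 0.2857) → reset → x⁺ = (2.0369, 0.2957), jump to mode 0
Mode 0: guard c·x = 7.0697 hit at Δt = 1.1756 (t = 1.7880), x⁻ = (6.8002, 2.0408) → reset → x⁺ = (6.1982, 2.0491), jump to mode 2
Mode 2: guard c·x = -1.2372 hit at Δt = 1.2047 (t = 2.9927), x⁻ = (5.9441, -1.3222) → reset → x⁺ = (5.6041, -1.3122), jump to mode 0
Mode 0: guard c·x = 7.0697 hit at Δt = 0.5354 (t = 3.5281), x⁻ = (7.2397, -0.1342) → reset → x⁺ = (6.6201, -0.0388), jump to mode 2
Mode 2: flow for 0.3722 to horizon, guard not reached → x = (6.6474, -0.9753)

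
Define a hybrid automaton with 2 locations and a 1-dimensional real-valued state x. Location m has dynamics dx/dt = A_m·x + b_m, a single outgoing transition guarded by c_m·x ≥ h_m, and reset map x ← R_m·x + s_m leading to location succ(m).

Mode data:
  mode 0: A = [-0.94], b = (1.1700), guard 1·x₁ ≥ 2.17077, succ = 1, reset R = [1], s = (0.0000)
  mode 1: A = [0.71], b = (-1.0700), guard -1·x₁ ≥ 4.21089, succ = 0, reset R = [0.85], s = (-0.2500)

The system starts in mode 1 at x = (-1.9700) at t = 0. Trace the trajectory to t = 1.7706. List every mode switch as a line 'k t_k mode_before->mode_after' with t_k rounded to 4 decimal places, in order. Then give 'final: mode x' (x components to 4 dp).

Mode 1: guard c·x = 4.2109 hit at Δt = 0.7006 (t = 0.7006), x⁻ = (-4.2109) → reset → x⁺ = (-3.8293), jump to mode 0
Mode 0: flow for 1.0700 to horizon, guard not reached → x = (-0.6111)

1 0.7006 1->0
final: 0 -0.6111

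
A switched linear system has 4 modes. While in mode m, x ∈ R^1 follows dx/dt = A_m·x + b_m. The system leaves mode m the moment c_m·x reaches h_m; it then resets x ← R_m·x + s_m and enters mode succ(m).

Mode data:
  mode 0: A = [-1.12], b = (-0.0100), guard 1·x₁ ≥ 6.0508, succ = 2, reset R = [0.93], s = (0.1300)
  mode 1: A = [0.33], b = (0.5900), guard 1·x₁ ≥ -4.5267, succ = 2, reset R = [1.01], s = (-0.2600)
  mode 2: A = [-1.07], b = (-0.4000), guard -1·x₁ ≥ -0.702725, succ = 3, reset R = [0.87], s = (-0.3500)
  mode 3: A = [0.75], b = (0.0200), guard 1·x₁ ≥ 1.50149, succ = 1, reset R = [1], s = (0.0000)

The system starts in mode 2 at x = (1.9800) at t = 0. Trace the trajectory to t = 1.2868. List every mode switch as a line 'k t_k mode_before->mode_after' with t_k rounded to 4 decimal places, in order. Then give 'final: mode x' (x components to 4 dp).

Mode 2: guard c·x = -0.7027 hit at Δt = 0.7311 (t = 0.7311), x⁻ = (0.7027) → reset → x⁺ = (0.2614), jump to mode 3
Mode 3: flow for 0.5557 to horizon, guard not reached → x = (0.4103)

1 0.7311 2->3
final: 3 0.4103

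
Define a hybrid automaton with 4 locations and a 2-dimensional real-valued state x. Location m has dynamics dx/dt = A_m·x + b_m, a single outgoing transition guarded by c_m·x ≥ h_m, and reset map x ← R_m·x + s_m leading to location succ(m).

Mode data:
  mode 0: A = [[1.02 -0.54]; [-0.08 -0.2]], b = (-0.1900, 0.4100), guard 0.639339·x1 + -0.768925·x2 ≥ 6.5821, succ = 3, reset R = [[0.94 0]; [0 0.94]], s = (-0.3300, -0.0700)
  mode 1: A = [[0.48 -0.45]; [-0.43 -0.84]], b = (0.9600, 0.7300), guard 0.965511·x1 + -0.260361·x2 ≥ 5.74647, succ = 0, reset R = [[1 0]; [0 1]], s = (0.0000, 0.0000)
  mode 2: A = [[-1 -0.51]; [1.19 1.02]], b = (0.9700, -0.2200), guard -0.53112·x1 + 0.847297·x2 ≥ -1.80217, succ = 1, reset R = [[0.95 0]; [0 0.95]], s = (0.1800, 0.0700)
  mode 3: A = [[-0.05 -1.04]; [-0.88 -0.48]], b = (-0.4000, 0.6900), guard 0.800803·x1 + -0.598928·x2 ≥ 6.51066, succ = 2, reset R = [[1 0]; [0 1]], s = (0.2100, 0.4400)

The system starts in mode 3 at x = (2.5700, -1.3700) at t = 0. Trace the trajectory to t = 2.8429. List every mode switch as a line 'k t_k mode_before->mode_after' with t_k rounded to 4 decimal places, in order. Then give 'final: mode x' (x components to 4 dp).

1 1.5519 3->2
2 2.5005 2->1
final: 1 4.1998 -0.2844

Mode 3: guard c·x = 6.5107 hit at Δt = 1.5519 (t = 1.5519), x⁻ = (5.4109, -3.6358) → reset → x⁺ = (5.6209, -3.1958), jump to mode 2
Mode 2: guard c·x = -1.8022 hit at Δt = 0.9486 (t = 2.5005), x⁻ = (3.2199, -0.1086) → reset → x⁺ = (3.2389, -0.0332), jump to mode 1
Mode 1: flow for 0.3424 to horizon, guard not reached → x = (4.1998, -0.2844)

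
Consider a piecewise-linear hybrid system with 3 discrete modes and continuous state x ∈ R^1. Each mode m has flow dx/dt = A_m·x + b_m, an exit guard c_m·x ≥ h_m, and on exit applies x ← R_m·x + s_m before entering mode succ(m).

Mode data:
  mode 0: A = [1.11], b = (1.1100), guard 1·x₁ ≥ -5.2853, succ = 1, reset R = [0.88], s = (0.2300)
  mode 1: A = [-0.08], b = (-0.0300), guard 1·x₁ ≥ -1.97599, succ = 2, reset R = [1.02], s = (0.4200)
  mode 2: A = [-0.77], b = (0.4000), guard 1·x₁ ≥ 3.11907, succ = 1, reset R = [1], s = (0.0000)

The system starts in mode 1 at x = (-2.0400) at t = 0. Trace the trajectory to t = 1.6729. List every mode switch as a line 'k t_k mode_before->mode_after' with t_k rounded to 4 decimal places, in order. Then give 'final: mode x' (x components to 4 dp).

Mode 1: guard c·x = -1.9760 hit at Δt = 0.4900 (t = 0.4900), x⁻ = (-1.9760) → reset → x⁺ = (-1.5955), jump to mode 2
Mode 2: flow for 1.1829 to horizon, guard not reached → x = (-0.3312)

1 0.4900 1->2
final: 2 -0.3312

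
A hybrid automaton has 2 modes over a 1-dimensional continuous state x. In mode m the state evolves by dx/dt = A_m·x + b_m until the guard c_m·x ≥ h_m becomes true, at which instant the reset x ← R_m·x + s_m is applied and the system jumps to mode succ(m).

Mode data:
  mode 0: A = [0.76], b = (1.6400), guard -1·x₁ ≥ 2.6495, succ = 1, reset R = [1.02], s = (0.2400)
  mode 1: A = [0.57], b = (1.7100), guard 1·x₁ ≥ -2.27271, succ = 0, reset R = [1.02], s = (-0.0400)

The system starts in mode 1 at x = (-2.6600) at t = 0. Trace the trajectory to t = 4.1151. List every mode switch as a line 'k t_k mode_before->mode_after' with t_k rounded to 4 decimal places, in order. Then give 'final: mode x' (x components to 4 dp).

Mode 1: guard c·x = -2.2727 hit at Δt = 1.3340 (t = 1.3340), x⁻ = (-2.2727) → reset → x⁺ = (-2.3582), jump to mode 0
Mode 0: guard c·x = 2.6495 hit at Δt = 1.1816 (t = 2.5156), x⁻ = (-2.6495) → reset → x⁺ = (-2.4625), jump to mode 1
Mode 1: guard c·x = -2.2727 hit at Δt = 0.5305 (t = 3.0461), x⁻ = (-2.2727) → reset → x⁺ = (-2.3582), jump to mode 0
Mode 0: flow for 1.0690 to horizon, guard not reached → x = (-2.6092)

1 1.3340 1->0
2 2.5156 0->1
3 3.0461 1->0
final: 0 -2.6092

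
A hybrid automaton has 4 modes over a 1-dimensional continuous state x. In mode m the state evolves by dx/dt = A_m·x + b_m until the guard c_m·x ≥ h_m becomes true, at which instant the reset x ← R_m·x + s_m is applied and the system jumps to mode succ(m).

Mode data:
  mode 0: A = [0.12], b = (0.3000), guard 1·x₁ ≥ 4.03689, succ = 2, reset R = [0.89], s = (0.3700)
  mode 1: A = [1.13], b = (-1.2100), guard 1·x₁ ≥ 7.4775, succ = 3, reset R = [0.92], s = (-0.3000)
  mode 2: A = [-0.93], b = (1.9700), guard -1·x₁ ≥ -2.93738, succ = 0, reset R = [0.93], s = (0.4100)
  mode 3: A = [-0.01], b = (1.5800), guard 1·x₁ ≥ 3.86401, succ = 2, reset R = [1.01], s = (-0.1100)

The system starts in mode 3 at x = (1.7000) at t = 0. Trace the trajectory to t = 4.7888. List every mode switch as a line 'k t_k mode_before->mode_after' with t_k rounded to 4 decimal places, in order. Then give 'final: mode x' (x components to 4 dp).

1 1.3942 3->2
2 2.1630 2->0
3 3.3902 0->2
4 4.2631 2->0
final: 0 3.5091

Mode 3: guard c·x = 3.8640 hit at Δt = 1.3942 (t = 1.3942), x⁻ = (3.8640) → reset → x⁺ = (3.7927), jump to mode 2
Mode 2: guard c·x = -2.9374 hit at Δt = 0.7688 (t = 2.1630), x⁻ = (2.9374) → reset → x⁺ = (3.1418), jump to mode 0
Mode 0: guard c·x = 4.0369 hit at Δt = 1.2272 (t = 3.3902), x⁻ = (4.0369) → reset → x⁺ = (3.9628), jump to mode 2
Mode 2: guard c·x = -2.9374 hit at Δt = 0.8729 (t = 4.2631), x⁻ = (2.9374) → reset → x⁺ = (3.1418), jump to mode 0
Mode 0: flow for 0.5257 to horizon, guard not reached → x = (3.5091)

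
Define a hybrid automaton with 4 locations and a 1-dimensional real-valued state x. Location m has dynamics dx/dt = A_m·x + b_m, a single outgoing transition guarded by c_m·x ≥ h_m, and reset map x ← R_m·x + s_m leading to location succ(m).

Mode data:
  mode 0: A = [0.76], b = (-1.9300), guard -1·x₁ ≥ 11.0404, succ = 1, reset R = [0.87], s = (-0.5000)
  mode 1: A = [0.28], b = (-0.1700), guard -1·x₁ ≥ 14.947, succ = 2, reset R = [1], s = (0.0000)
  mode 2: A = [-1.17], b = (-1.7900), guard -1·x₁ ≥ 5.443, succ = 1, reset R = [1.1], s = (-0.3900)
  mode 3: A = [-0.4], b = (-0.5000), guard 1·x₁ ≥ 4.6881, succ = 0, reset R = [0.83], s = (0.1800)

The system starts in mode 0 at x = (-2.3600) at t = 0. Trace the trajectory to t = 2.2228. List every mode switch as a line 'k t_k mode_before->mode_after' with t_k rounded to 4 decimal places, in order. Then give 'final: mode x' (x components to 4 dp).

Mode 0: guard c·x = 11.0404 hit at Δt = 1.3414 (t = 1.3414), x⁻ = (-11.0404) → reset → x⁺ = (-10.1051), jump to mode 1
Mode 1: flow for 0.8814 to horizon, guard not reached → x = (-13.1037)

1 1.3414 0->1
final: 1 -13.1037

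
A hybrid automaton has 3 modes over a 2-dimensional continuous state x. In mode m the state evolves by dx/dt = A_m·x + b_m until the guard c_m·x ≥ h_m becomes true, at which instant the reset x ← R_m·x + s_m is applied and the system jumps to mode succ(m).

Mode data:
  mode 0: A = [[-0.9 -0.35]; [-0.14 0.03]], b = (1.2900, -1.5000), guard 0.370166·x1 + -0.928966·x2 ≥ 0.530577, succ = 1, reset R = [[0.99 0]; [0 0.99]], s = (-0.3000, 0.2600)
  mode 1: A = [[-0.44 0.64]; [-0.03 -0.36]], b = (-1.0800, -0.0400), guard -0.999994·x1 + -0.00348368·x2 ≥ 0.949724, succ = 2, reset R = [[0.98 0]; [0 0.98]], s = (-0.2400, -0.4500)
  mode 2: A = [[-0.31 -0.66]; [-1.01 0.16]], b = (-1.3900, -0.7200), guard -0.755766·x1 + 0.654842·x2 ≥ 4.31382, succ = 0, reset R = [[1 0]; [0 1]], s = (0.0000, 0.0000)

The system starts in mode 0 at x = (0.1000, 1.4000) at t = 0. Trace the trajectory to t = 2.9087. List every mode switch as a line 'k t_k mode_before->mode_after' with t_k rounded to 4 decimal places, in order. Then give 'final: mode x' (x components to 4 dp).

1 1.0651 0->1
2 2.5856 1->2
final: 2 -1.4058 -0.3081

Mode 0: guard c·x = 0.5306 hit at Δt = 1.0651 (t = 1.0651), x⁻ = (0.8119, -0.2476) → reset → x⁺ = (0.5038, 0.0148), jump to mode 1
Mode 1: guard c·x = 0.9497 hit at Δt = 1.5205 (t = 2.5856), x⁻ = (-0.9496, -0.0254) → reset → x⁺ = (-1.1706, -0.4749), jump to mode 2
Mode 2: flow for 0.3231 to horizon, guard not reached → x = (-1.4058, -0.3081)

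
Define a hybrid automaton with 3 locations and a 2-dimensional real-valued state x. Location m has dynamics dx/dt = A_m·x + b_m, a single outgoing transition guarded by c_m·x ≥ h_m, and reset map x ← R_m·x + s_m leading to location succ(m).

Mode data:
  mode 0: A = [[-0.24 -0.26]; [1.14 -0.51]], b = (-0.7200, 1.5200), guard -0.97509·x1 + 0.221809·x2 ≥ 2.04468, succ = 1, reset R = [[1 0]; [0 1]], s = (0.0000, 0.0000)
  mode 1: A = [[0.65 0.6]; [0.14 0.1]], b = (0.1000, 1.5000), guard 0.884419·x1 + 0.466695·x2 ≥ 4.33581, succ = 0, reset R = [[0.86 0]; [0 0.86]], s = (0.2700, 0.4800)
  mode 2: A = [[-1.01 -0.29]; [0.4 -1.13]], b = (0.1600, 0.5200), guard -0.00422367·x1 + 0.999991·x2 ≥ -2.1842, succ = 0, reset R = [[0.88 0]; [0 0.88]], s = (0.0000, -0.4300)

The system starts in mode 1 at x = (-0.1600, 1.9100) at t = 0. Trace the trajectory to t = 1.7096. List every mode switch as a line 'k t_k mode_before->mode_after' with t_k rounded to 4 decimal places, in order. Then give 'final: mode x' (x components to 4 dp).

Mode 1: guard c·x = 4.3358 hit at Δt = 1.1477 (t = 1.1477), x⁻ = (2.7238, 4.1286) → reset → x⁺ = (2.6125, 4.0306), jump to mode 0
Mode 0: flow for 0.5619 to horizon, guard not reached → x = (1.2851, 4.8338)

1 1.1477 1->0
final: 0 1.2851 4.8338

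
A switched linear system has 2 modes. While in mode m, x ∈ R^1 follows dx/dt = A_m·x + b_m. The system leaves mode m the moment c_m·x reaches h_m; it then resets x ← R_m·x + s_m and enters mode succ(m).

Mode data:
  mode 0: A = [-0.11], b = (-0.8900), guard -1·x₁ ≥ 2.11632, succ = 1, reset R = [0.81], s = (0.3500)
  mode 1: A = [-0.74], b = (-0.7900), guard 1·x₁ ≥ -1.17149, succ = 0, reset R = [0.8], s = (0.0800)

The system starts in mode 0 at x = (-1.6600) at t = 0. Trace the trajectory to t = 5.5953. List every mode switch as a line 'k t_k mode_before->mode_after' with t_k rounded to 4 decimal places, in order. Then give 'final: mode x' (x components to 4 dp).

Mode 0: guard c·x = 2.1163 hit at Δt = 0.6691 (t = 0.6691), x⁻ = (-2.1163) → reset → x⁺ = (-1.3642), jump to mode 1
Mode 1: guard c·x = -1.1715 hit at Δt = 1.4175 (t = 2.0865), x⁻ = (-1.1715) → reset → x⁺ = (-0.8572), jump to mode 0
Mode 0: guard c·x = 2.1163 hit at Δt = 1.7385 (t = 3.8251), x⁻ = (-2.1163) → reset → x⁺ = (-1.3642), jump to mode 1
Mode 1: guard c·x = -1.1715 hit at Δt = 1.4175 (t = 5.2425), x⁻ = (-1.1715) → reset → x⁺ = (-0.8572), jump to mode 0
Mode 0: flow for 0.3528 to horizon, guard not reached → x = (-1.1325)

1 0.6691 0->1
2 2.0865 1->0
3 3.8251 0->1
4 5.2425 1->0
final: 0 -1.1325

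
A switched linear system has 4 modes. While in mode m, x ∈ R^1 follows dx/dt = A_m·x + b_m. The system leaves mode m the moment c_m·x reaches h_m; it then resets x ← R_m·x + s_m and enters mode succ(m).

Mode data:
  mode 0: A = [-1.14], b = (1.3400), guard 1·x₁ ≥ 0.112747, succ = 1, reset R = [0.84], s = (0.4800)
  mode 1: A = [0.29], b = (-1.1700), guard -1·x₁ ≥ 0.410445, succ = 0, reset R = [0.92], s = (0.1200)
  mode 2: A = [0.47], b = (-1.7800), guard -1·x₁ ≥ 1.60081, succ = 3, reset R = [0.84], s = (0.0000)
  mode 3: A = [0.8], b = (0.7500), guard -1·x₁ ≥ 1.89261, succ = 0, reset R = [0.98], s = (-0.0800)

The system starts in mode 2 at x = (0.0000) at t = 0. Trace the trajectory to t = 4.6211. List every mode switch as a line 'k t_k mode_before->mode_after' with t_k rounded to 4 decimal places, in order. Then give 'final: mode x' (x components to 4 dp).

1 0.7501 2->3
2 1.8158 3->0
3 2.7578 0->1
4 3.6218 1->0
5 3.8841 0->1
final: 1 -0.2497

Mode 2: guard c·x = 1.6008 hit at Δt = 0.7501 (t = 0.7501), x⁻ = (-1.6008) → reset → x⁺ = (-1.3447), jump to mode 3
Mode 3: guard c·x = 1.8926 hit at Δt = 1.0657 (t = 1.8158), x⁻ = (-1.8926) → reset → x⁺ = (-1.9348), jump to mode 0
Mode 0: guard c·x = 0.1127 hit at Δt = 0.9420 (t = 2.7578), x⁻ = (0.1127) → reset → x⁺ = (0.5747), jump to mode 1
Mode 1: guard c·x = 0.4104 hit at Δt = 0.8640 (t = 3.6218), x⁻ = (-0.4104) → reset → x⁺ = (-0.2576), jump to mode 0
Mode 0: guard c·x = 0.1127 hit at Δt = 0.2623 (t = 3.8841), x⁻ = (0.1127) → reset → x⁺ = (0.5747), jump to mode 1
Mode 1: flow for 0.7370 to horizon, guard not reached → x = (-0.2497)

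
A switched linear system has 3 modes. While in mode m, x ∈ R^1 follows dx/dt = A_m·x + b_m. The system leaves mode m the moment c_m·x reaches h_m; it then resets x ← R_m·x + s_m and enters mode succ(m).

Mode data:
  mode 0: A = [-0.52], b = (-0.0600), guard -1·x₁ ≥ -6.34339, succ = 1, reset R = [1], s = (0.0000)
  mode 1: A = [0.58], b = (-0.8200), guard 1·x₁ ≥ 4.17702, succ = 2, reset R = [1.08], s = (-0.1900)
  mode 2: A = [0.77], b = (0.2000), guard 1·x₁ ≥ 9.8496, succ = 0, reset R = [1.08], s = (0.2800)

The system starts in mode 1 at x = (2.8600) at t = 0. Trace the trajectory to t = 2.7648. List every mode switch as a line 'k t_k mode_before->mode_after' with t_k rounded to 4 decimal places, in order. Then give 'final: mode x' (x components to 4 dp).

1 1.1163 1->2
2 2.1443 2->0
final: 0 7.8749

Mode 1: guard c·x = 4.1770 hit at Δt = 1.1163 (t = 1.1163), x⁻ = (4.1770) → reset → x⁺ = (4.3212), jump to mode 2
Mode 2: guard c·x = 9.8496 hit at Δt = 1.0280 (t = 2.1443), x⁻ = (9.8496) → reset → x⁺ = (10.9176), jump to mode 0
Mode 0: flow for 0.6205 to horizon, guard not reached → x = (7.8749)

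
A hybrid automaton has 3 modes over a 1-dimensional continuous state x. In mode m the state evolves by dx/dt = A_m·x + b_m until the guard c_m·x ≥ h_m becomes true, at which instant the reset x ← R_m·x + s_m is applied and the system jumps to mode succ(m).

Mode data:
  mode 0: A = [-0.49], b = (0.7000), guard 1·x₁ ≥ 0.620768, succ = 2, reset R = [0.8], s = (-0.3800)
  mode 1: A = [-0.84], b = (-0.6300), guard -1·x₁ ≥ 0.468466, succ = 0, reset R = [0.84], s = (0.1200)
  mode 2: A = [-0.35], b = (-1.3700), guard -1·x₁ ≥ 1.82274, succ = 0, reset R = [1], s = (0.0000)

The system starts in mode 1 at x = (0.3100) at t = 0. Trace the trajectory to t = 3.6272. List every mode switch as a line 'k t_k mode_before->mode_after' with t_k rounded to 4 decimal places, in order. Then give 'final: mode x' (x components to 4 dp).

Mode 1: guard c·x = 0.4685 hit at Δt = 1.5783 (t = 1.5783), x⁻ = (-0.4685) → reset → x⁺ = (-0.2735), jump to mode 0
Mode 0: guard c·x = 0.6208 hit at Δt = 1.5210 (t = 3.0993), x⁻ = (0.6208) → reset → x⁺ = (0.1166), jump to mode 2
Mode 2: flow for 0.5279 to horizon, guard not reached → x = (-0.5634)

1 1.5783 1->0
2 3.0993 0->2
final: 2 -0.5634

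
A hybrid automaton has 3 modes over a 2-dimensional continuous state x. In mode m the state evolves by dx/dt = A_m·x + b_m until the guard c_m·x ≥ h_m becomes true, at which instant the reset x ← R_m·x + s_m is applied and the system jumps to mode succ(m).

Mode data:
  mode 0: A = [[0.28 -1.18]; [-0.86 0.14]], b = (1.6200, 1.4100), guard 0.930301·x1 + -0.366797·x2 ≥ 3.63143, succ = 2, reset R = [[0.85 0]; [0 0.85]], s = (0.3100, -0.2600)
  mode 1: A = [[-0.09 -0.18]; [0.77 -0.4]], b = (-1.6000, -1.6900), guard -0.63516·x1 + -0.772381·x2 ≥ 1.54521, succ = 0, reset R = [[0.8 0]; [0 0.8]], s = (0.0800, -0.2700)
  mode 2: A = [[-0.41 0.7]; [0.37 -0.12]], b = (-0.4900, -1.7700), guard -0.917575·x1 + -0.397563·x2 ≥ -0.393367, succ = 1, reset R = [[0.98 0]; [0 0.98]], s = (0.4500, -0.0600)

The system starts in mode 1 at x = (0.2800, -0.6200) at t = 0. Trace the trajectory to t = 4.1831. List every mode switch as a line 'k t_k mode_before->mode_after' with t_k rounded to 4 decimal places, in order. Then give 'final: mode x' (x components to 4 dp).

1 0.6310 1->0
2 1.7432 0->2
3 2.4635 2->1
4 3.5878 1->0
final: 0 2.8610 -2.1250

Mode 1: guard c·x = 1.5452 hit at Δt = 0.6310 (t = 0.6310), x⁻ = (-0.6009, -1.5064) → reset → x⁺ = (-0.4008, -1.4751), jump to mode 0
Mode 0: guard c·x = 3.6314 hit at Δt = 1.1122 (t = 1.7432), x⁻ = (3.3463, -1.4132) → reset → x⁺ = (3.1543, -1.4613), jump to mode 2
Mode 2: guard c·x = -0.3934 hit at Δt = 0.7203 (t = 2.4635), x⁻ = (1.2964, -2.0027) → reset → x⁺ = (1.7205, -2.0226), jump to mode 1
Mode 1: guard c·x = 1.5452 hit at Δt = 1.1243 (t = 3.5878), x⁻ = (0.2303, -2.1900) → reset → x⁺ = (0.2643, -2.0220), jump to mode 0
Mode 0: flow for 0.5953 to horizon, guard not reached → x = (2.8610, -2.1250)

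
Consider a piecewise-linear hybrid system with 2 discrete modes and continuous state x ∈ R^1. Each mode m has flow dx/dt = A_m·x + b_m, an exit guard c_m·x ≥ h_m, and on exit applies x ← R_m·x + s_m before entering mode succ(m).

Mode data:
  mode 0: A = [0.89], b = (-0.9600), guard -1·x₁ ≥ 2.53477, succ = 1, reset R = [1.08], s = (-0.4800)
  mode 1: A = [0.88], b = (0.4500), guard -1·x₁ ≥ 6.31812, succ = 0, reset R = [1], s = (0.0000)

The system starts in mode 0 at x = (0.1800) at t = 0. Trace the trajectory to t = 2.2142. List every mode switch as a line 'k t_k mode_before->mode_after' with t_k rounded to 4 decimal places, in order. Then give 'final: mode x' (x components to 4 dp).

1 1.5635 0->1
final: 1 -5.3092

Mode 0: guard c·x = 2.5348 hit at Δt = 1.5635 (t = 1.5635), x⁻ = (-2.5348) → reset → x⁺ = (-3.2176), jump to mode 1
Mode 1: flow for 0.6507 to horizon, guard not reached → x = (-5.3092)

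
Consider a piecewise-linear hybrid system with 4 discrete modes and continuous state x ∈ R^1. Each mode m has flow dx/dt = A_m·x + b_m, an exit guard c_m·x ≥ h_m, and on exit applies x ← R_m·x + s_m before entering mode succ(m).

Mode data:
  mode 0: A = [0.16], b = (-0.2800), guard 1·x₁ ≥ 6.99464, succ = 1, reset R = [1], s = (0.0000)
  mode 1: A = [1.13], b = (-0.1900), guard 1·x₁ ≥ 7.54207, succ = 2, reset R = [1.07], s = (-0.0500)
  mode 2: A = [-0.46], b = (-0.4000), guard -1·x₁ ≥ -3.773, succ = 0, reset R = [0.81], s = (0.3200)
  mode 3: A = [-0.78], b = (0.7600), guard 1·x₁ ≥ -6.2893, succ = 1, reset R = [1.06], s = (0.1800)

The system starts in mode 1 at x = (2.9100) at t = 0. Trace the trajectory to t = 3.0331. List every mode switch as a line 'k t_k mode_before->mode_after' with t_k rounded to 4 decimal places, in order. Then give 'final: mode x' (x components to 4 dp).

1 0.8755 1->2
2 2.2877 2->0
final: 0 3.5821

Mode 1: guard c·x = 7.5421 hit at Δt = 0.8755 (t = 0.8755), x⁻ = (7.5421) → reset → x⁺ = (8.0200), jump to mode 2
Mode 2: guard c·x = -3.7730 hit at Δt = 1.4122 (t = 2.2877), x⁻ = (3.7730) → reset → x⁺ = (3.3761), jump to mode 0
Mode 0: flow for 0.7454 to horizon, guard not reached → x = (3.5821)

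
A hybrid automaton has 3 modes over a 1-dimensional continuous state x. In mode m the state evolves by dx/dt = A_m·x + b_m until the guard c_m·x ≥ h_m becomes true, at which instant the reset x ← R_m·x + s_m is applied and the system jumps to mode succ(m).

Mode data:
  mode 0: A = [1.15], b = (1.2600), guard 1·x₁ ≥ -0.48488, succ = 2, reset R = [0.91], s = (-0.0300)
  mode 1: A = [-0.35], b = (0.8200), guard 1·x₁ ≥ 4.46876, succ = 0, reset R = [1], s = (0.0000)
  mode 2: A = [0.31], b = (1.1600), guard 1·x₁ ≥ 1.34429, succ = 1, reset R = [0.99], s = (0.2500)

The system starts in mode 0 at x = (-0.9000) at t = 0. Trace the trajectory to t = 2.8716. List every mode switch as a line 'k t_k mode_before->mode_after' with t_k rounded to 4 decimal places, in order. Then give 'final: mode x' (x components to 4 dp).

Mode 0: guard c·x = -0.4849 hit at Δt = 0.9899 (t = 0.9899), x⁻ = (-0.4849) → reset → x⁺ = (-0.4712), jump to mode 2
Mode 2: guard c·x = 1.3443 hit at Δt = 1.4243 (t = 2.4142), x⁻ = (1.3443) → reset → x⁺ = (1.5808), jump to mode 1
Mode 1: flow for 0.4574 to horizon, guard not reached → x = (1.6936)

1 0.9899 0->2
2 2.4142 2->1
final: 1 1.6936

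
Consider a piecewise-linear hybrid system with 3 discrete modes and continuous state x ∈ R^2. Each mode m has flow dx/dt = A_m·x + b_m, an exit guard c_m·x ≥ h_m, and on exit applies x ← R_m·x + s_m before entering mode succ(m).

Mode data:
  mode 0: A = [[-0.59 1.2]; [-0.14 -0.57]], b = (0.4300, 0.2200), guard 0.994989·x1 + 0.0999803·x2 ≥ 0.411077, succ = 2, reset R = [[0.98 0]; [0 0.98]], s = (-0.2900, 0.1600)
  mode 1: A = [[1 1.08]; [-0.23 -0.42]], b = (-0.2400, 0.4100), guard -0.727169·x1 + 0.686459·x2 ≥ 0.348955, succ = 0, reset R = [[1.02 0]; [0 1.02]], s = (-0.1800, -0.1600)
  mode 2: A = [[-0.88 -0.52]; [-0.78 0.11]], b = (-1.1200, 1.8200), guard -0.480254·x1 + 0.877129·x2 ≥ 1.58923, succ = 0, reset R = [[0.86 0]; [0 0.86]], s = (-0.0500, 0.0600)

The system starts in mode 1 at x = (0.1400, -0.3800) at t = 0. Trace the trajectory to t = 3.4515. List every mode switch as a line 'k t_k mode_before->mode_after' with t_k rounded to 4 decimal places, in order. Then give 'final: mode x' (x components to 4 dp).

1 1.0382 1->0
2 2.5982 0->2
3 3.1212 2->0
final: 0 0.1040 1.1762

Mode 1: guard c·x = 0.3490 hit at Δt = 1.0382 (t = 1.0382), x⁻ = (-0.3619, 0.1250) → reset → x⁺ = (-0.5491, -0.0325), jump to mode 0
Mode 0: guard c·x = 0.4111 hit at Δt = 1.5600 (t = 2.5982), x⁻ = (0.3920, 0.2102) → reset → x⁺ = (0.0942, 0.3660), jump to mode 2
Mode 2: guard c·x = 1.5892 hit at Δt = 0.5230 (t = 3.1212), x⁻ = (-0.6136, 1.4759) → reset → x⁺ = (-0.5777, 1.3293), jump to mode 0
Mode 0: flow for 0.3303 to horizon, guard not reached → x = (0.1040, 1.1762)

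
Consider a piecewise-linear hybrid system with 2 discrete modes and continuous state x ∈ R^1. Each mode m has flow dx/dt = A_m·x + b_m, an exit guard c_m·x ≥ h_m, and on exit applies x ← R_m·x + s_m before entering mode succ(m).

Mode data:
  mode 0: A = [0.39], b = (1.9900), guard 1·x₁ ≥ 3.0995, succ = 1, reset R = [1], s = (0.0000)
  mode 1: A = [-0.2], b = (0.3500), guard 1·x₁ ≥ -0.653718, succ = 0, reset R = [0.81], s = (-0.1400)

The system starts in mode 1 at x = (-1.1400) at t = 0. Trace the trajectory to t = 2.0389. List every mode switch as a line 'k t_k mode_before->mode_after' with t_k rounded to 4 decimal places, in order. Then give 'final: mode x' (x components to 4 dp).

Mode 1: guard c·x = -0.6537 hit at Δt = 0.9212 (t = 0.9212), x⁻ = (-0.6537) → reset → x⁺ = (-0.6695), jump to mode 0
Mode 0: flow for 1.1177 to horizon, guard not reached → x = (1.7525)

1 0.9212 1->0
final: 0 1.7525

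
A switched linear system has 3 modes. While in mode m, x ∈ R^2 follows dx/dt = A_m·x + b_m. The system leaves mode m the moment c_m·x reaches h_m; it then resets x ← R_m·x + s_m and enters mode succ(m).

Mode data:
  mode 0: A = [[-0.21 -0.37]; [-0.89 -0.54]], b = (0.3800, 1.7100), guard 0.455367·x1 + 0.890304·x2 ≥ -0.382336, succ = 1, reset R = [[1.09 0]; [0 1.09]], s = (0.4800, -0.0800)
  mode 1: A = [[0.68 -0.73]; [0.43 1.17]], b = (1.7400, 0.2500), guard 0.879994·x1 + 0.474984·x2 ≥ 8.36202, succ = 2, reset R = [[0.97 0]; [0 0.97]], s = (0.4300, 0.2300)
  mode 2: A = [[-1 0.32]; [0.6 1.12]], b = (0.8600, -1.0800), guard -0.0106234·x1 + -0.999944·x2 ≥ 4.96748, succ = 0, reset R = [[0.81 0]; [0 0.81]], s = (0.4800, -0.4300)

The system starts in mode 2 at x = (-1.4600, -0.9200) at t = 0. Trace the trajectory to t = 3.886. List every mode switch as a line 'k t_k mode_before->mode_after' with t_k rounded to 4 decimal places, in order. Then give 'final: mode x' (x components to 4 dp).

1 0.8803 2->0
2 2.3389 0->1
3 3.5057 1->2
final: 2 6.9808 2.2861

Mode 2: guard c·x = 4.9675 hit at Δt = 0.8803 (t = 0.8803), x⁻ = (-0.6528, -4.9608) → reset → x⁺ = (-0.0488, -4.4483), jump to mode 0
Mode 0: guard c·x = -0.3823 hit at Δt = 1.4586 (t = 2.3389), x⁻ = (1.5496, -1.2220) → reset → x⁺ = (2.1691, -1.4120), jump to mode 1
Mode 1: guard c·x = 8.3620 hit at Δt = 1.1668 (t = 3.5057), x⁻ = (9.4703, 0.0594) → reset → x⁺ = (9.6162, 0.2876), jump to mode 2
Mode 2: flow for 0.3803 to horizon, guard not reached → x = (6.9808, 2.2861)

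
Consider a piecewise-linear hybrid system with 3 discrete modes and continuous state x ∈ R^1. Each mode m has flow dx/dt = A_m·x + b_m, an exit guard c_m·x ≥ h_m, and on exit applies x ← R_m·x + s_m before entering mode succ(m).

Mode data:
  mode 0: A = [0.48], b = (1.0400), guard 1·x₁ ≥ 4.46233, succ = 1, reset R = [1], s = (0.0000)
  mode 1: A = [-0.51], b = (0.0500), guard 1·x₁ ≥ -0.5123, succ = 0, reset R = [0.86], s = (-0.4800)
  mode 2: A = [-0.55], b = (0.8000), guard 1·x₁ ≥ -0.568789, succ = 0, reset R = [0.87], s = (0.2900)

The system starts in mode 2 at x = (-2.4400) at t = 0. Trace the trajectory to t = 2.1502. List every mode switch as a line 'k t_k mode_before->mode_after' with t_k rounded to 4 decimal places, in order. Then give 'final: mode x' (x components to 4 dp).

Mode 2: guard c·x = -0.5688 hit at Δt = 1.1906 (t = 1.1906), x⁻ = (-0.5688) → reset → x⁺ = (-0.2048), jump to mode 0
Mode 0: flow for 0.9596 to horizon, guard not reached → x = (0.9429)

1 1.1906 2->0
final: 0 0.9429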